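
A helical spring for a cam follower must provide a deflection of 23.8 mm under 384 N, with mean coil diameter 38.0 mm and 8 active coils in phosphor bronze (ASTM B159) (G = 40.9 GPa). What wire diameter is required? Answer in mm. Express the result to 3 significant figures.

Required rate k = F/δ = 384/23.8 = 16.134 N/mm
d = (8D³N_a·k / G)^(1/4) = (8·38.0³·8·16.134 / (40.9×10³))^0.25
  = (1385.4)^0.25 = 6.1009 mm

6.10 mm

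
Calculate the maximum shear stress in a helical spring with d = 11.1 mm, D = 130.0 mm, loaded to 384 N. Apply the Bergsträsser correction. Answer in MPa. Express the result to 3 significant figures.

104 MPa

Spring index C = D/d = 130.0/11.1 = 11.7117
K_B = (4C+2)/(4C−3) = 48.847/43.847 = 1.1140
τ₀ = 8FD/(πd³) = 8·384·130.0/(π·11.1³) = 399360/4296.5 = 92.949 MPa
τ_max = K·τ₀ = 1.1140 × 92.949 = 103.55 MPa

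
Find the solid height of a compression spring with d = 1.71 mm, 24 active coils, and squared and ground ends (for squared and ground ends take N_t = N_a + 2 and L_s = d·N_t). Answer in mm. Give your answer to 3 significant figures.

44.5 mm

squared and ground ends: N_t = N_a + 2 = 24 + 2 = 26
L_s = d·N_t = 1.71 × 26 = 44.46 mm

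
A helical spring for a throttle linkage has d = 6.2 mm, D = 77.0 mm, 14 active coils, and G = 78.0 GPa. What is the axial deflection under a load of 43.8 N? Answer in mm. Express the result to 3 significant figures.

k = Gd⁴/(8D³N_a) = (78.0×10³)(6.2⁴)/(8·77.0³·14) = 2.2541 N/mm
δ = F/k = 43.8 / 2.2541 = 19.431 mm

19.4 mm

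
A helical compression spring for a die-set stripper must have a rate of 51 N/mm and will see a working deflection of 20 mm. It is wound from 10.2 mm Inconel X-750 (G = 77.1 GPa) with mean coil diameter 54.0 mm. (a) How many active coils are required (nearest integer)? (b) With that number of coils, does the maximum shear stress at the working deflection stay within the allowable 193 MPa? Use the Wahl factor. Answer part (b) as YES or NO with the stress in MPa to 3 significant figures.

N_a = Gd⁴/(8D³k) = (77.1×10³)(10.2⁴)/(8·54.0³·51) = 12.99 → N_a = 13
Actual rate k = Gd⁴/(8D³·13) = 50.961 N/mm
Working load F = kδ = 50.961·20 = 1019.2 N
C = 54.0/10.2 = 5.2941; K_W = (4C−1)/(4C−4)+0.615/C = 1.2908
τ_max = K_W·8FD/(πd³) = 1.2908·132.07 = 170.48 MPa
τ_max ≤ 193 MPa → acceptable

(a) 13 coils; (b) YES, τ_max = 170 MPa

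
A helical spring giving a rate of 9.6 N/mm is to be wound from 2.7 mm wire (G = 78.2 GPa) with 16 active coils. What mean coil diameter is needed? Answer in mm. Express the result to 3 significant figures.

15.0 mm

D = (Gd⁴/(8N_a·k))^(1/3) = (78.2×10³·2.7⁴/(8·16·9.6))^(1/3)
  = (3382.05)^(1/3) = 15.0104 mm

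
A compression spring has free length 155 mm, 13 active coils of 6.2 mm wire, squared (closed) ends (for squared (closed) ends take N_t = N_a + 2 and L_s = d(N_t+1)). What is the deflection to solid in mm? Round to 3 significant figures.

N_t = 15; L_s = 6.2·16 = 99.2 mm
δ_solid = L₀ − L_s = 155 − 99.2 = 55.8 mm

55.8 mm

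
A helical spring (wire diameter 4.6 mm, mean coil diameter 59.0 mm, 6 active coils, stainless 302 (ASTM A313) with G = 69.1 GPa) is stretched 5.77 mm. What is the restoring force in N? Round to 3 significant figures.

k = Gd⁴/(8D³N_a) = (69.1×10³)(4.6⁴)/(8·59.0³·6) = 3.1384 N/mm
F = k·δ = 3.1384 × 5.77 = 18.109 N

18.1 N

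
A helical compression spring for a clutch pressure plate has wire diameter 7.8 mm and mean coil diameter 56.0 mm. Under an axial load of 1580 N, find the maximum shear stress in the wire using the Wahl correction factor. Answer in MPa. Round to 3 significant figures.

Spring index C = D/d = 56.0/7.8 = 7.1795
K_W = (4C−1)/(4C−4) + 0.615/C = 27.718/24.718 + 0.0857 = 1.2070
τ₀ = 8FD/(πd³) = 8·1580·56.0/(π·7.8³) = 707840/1490.8 = 474.79 MPa
τ_max = K·τ₀ = 1.2070 × 474.79 = 573.09 MPa

573 MPa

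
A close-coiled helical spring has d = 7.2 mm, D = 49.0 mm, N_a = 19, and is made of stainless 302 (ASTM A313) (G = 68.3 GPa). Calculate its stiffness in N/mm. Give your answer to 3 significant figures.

k = Gd⁴/(8D³N_a) = (68.3×10³ × 7.2⁴) / (8 × 49.0³ × 19)
  = 1.83548e+08 / 1.78826e+07 = 10.264 N/mm

10.3 N/mm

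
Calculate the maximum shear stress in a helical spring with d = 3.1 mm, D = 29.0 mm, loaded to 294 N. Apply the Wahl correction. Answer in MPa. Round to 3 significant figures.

842 MPa

Spring index C = D/d = 29.0/3.1 = 9.3548
K_W = (4C−1)/(4C−4) + 0.615/C = 36.419/33.419 + 0.0657 = 1.1555
τ₀ = 8FD/(πd³) = 8·294·29.0/(π·3.1³) = 68208/93.591 = 728.79 MPa
τ_max = K·τ₀ = 1.1555 × 728.79 = 842.12 MPa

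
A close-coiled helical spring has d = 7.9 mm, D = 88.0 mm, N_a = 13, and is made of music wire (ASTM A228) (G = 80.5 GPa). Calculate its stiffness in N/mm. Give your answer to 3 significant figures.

4.42 N/mm

k = Gd⁴/(8D³N_a) = (80.5×10³ × 7.9⁴) / (8 × 88.0³ × 13)
  = 3.13548e+08 / 7.08731e+07 = 4.4241 N/mm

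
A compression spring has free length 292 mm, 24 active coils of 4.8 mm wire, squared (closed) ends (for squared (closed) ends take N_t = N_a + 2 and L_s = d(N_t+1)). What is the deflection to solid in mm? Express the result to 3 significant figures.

162 mm

N_t = 26; L_s = 4.8·27 = 129.6 mm
δ_solid = L₀ − L_s = 292 − 129.6 = 162.4 mm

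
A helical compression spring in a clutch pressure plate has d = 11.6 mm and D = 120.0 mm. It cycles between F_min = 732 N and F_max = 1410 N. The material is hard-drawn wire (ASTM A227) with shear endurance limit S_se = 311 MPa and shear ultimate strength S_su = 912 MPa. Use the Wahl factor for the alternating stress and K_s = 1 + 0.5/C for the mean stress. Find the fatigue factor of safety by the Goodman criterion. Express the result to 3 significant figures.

2.07

C = D/d = 120.0/11.6 = 10.3448; K_W = (4C−1)/(4C−4)+0.615/C = 1.1397; K_s = 1+0.5/C = 1.0483
F_a = (F_max−F_min)/2 = 339 N; F_m = (F_max+F_min)/2 = 1071 N
τ_a = K_W·8F_aD/(πd³) = 1.1397 × 66.366 = 75.638 MPa
τ_m = K_s·8F_mD/(πd³) = 1.0483 × 209.67 = 219.8 MPa
Goodman: 1/n_f = τ_a/S_se + τ_m/S_su = 75.638/311 + 219.8/912 = 0.24321 + 0.24101 = 0.48422
n_f = 1/0.48422 = 2.065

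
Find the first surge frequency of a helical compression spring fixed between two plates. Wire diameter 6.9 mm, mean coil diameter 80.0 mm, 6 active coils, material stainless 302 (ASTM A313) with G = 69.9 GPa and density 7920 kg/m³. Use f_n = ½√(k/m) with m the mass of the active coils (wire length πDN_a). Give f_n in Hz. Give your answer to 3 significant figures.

60.1 Hz

k = Gd⁴/(8D³N_a) = (69.9×10³)(6.9⁴)/(8·80.0³·6) = 6.4471 N/mm = 6447.1 N/m
Wire length L = πDN_a = π·80.0·6 = 1508 mm
m = ρ·(πd²/4)·L = 7920 × 37.393×10⁻⁶ m² × 1.508 m = 0.44659 kg
f_n = ½√(k/m) = 0.5·√(6447.1/0.44659) = 0.5·√(14436) = 60.076 Hz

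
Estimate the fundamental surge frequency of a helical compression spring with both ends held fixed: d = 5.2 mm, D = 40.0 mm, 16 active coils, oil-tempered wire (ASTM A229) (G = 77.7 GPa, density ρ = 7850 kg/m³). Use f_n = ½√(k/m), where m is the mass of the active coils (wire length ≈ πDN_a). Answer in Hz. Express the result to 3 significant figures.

71.9 Hz

k = Gd⁴/(8D³N_a) = (77.7×10³)(5.2⁴)/(8·40.0³·16) = 6.935 N/mm = 6935 N/m
Wire length L = πDN_a = π·40.0·16 = 2010.6 mm
m = ρ·(πd²/4)·L = 7850 × 21.237×10⁻⁶ m² × 2.0106 m = 0.33519 kg
f_n = ½√(k/m) = 0.5·√(6935/0.33519) = 0.5·√(20689) = 71.919 Hz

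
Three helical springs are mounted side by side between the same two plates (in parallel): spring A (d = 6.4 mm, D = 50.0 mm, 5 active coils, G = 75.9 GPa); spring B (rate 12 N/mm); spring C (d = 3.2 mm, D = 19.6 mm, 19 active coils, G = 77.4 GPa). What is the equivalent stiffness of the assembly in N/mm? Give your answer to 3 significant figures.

44.6 N/mm

k_A = Gd⁴/(8D³N_a) = (75.9×10³)(6.4⁴)/(8·50.0³·5) = 25.468 N/mm
k_C = Gd⁴/(8D³N_a) = (77.4×10³)(3.2⁴)/(8·19.6³·19) = 7.0914 N/mm
Parallel: k_eq = 25.468 + 12 + 7.0914 = 44.559 N/mm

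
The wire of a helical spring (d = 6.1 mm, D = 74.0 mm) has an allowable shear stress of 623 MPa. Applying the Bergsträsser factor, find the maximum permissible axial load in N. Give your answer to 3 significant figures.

C = D/d = 74.0/6.1 = 12.1311
K_B = (4C+2)/(4C−3) = 50.525/45.525 = 1.1098
τ_max = K·8FD/(πd³) → F_max = τ_allow·πd³/(8DK)
F_max = 623·π·6.1³/(8·74.0·1.1098) = 4.4425e+05/657.02 = 676.16 N

676 N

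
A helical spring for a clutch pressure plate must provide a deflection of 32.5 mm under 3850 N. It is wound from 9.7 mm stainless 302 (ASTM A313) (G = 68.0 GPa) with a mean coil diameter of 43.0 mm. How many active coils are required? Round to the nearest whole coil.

8

Required rate k = F/δ = 3850/32.5 = 118.46 N/mm
N_a = Gd⁴/(8D³k) = (68.0×10³ × 9.7⁴)/(8 × 43.0³ × 118.46)
    = 6.01999e+08 / 7.53482e+07 = 7.99 → 8 coils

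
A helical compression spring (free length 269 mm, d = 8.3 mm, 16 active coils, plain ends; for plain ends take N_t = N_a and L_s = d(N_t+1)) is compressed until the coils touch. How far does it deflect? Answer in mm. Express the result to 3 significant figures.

128 mm

N_t = 16; L_s = 8.3·17 = 141.1 mm
δ_solid = L₀ − L_s = 269 − 141.1 = 127.9 mm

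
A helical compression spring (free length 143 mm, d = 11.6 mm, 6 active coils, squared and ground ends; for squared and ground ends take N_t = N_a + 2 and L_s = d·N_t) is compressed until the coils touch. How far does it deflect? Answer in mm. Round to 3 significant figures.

N_t = 8; L_s = 11.6·8 = 92.8 mm
δ_solid = L₀ − L_s = 143 − 92.8 = 50.2 mm

50.2 mm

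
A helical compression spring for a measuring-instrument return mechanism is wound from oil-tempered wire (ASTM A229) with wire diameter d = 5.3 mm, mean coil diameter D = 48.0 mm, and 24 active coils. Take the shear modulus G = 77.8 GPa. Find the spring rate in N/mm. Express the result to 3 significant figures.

k = Gd⁴/(8D³N_a) = (77.8×10³ × 5.3⁴) / (8 × 48.0³ × 24)
  = 6.13879e+07 / 2.12337e+07 = 2.8911 N/mm

2.89 N/mm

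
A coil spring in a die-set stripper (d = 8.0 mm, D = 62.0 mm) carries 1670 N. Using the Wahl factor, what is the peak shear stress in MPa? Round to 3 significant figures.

Spring index C = D/d = 62.0/8.0 = 7.7500
K_W = (4C−1)/(4C−4) + 0.615/C = 30.000/27.000 + 0.0794 = 1.1905
τ₀ = 8FD/(πd³) = 8·1670·62.0/(π·8.0³) = 828320/1608.5 = 514.97 MPa
τ_max = K·τ₀ = 1.1905 × 514.97 = 613.05 MPa

613 MPa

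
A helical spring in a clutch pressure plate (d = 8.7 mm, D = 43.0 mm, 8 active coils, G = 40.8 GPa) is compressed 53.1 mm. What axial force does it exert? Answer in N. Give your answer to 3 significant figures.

2440 N

k = Gd⁴/(8D³N_a) = (40.8×10³)(8.7⁴)/(8·43.0³·8) = 45.936 N/mm
F = k·δ = 45.936 × 53.1 = 2439.2 N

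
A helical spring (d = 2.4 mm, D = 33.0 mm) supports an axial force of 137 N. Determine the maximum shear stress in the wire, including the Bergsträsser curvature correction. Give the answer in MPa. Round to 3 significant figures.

Spring index C = D/d = 33.0/2.4 = 13.7500
K_B = (4C+2)/(4C−3) = 57.000/52.000 = 1.0962
τ₀ = 8FD/(πd³) = 8·137·33.0/(π·2.4³) = 36168/43.429 = 832.8 MPa
τ_max = K·τ₀ = 1.0962 × 832.8 = 912.88 MPa

913 MPa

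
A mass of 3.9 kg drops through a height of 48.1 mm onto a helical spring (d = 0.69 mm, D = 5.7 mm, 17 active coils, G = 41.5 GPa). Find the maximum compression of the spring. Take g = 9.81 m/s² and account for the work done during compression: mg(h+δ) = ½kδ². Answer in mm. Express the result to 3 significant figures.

245 mm

k = Gd⁴/(8D³N_a) = (41.5×10³)(0.69⁴)/(8·5.7³·17) = 0.37349 N/mm
W = mg = 3.9 × 9.81 = 38.259 N
½kδ² − Wδ − Wh = 0 → δ = (W + √(W² + 2kWh))/k
δ = (38.259 + √(1463.8 + 1374.64))/0.37349 = (38.259 + 53.277)/0.37349 = 245.08 mm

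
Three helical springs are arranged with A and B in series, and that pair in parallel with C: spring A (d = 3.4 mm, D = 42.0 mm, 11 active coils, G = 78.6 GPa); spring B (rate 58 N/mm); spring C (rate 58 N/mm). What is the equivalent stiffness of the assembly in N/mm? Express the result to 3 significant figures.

59.6 N/mm

k_A = Gd⁴/(8D³N_a) = (78.6×10³)(3.4⁴)/(8·42.0³·11) = 1.611 N/mm
Springs A,B series: k_AB = 1/(1/1.611+1/58) = 1.5675 N/mm; parallel with C: k_eq = 1.5675+58 = 59.568 N/mm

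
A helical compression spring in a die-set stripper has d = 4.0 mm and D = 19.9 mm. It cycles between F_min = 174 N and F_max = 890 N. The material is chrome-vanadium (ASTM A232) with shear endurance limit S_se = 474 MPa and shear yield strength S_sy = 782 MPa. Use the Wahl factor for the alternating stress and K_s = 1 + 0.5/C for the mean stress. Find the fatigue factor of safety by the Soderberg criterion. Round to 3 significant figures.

0.726

C = D/d = 19.9/4.0 = 4.9750; K_W = (4C−1)/(4C−4)+0.615/C = 1.3123; K_s = 1+0.5/C = 1.1005
F_a = (F_max−F_min)/2 = 358 N; F_m = (F_max+F_min)/2 = 532 N
τ_a = K_W·8F_aD/(πd³) = 1.3123 × 283.46 = 371.99 MPa
τ_m = K_s·8F_mD/(πd³) = 1.1005 × 421.24 = 463.57 MPa
Soderberg: 1/n_f = τ_a/S_se + τ_m/S_sy = 371.99/474 + 463.57/782 = 0.78478 + 0.59280 = 1.3776
n_f = 1/1.3776 = 0.7259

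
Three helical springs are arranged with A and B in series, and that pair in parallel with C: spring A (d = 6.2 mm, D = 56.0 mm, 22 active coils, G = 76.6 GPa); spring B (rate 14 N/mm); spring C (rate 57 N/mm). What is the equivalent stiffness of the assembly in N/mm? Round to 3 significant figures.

59.9 N/mm

k_A = Gd⁴/(8D³N_a) = (76.6×10³)(6.2⁴)/(8·56.0³·22) = 3.662 N/mm
Springs A,B series: k_AB = 1/(1/3.662+1/14) = 2.9027 N/mm; parallel with C: k_eq = 2.9027+57 = 59.903 N/mm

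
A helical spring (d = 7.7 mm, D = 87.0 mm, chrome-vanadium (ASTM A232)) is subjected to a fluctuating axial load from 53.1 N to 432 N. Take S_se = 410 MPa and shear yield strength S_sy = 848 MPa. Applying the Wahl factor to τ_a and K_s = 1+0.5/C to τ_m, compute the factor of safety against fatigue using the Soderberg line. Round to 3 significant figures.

C = D/d = 87.0/7.7 = 11.2987; K_W = (4C−1)/(4C−4)+0.615/C = 1.1273; K_s = 1+0.5/C = 1.0443
F_a = (F_max−F_min)/2 = 189.45 N; F_m = (F_max+F_min)/2 = 242.55 N
τ_a = K_W·8F_aD/(πd³) = 1.1273 × 91.935 = 103.63 MPa
τ_m = K_s·8F_mD/(πd³) = 1.0443 × 117.7 = 122.91 MPa
Soderberg: 1/n_f = τ_a/S_se + τ_m/S_sy = 103.63/410 + 122.91/848 = 0.25277 + 0.14494 = 0.39771
n_f = 1/0.39771 = 2.514

2.51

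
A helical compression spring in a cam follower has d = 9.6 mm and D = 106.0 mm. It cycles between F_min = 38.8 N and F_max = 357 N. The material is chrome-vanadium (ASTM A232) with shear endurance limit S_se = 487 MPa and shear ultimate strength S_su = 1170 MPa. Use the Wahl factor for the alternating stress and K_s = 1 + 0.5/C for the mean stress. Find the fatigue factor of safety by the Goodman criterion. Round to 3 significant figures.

C = D/d = 106.0/9.6 = 11.0417; K_W = (4C−1)/(4C−4)+0.615/C = 1.1304; K_s = 1+0.5/C = 1.0453
F_a = (F_max−F_min)/2 = 159.1 N; F_m = (F_max+F_min)/2 = 197.9 N
τ_a = K_W·8F_aD/(πd³) = 1.1304 × 48.54 = 54.869 MPa
τ_m = K_s·8F_mD/(πd³) = 1.0453 × 60.378 = 63.112 MPa
Goodman: 1/n_f = τ_a/S_se + τ_m/S_su = 54.869/487 + 63.112/1170 = 0.11267 + 0.05394 = 0.16661
n_f = 1/0.16661 = 6.002

6.00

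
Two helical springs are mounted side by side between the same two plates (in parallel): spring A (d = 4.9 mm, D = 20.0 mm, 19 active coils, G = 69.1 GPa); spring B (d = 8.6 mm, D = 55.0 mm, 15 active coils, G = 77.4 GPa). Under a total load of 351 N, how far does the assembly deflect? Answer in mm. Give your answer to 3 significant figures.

6.50 mm

k_A = Gd⁴/(8D³N_a) = (69.1×10³)(4.9⁴)/(8·20.0³·19) = 32.759 N/mm
k_B = Gd⁴/(8D³N_a) = (77.4×10³)(8.6⁴)/(8·55.0³·15) = 21.206 N/mm
Parallel: k_eq = 32.759 + 21.206 = 53.965 N/mm
δ = F/k_eq = 351/53.965 = 6.5042 mm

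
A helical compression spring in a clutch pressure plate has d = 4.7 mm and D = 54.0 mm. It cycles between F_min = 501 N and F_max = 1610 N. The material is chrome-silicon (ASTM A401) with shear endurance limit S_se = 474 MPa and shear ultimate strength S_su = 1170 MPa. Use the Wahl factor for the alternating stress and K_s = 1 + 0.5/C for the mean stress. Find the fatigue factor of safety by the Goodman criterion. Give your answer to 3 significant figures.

0.334

C = D/d = 54.0/4.7 = 11.4894; K_W = (4C−1)/(4C−4)+0.615/C = 1.1250; K_s = 1+0.5/C = 1.0435
F_a = (F_max−F_min)/2 = 554.5 N; F_m = (F_max+F_min)/2 = 1055.5 N
τ_a = K_W·8F_aD/(πd³) = 1.1250 × 734.42 = 826.24 MPa
τ_m = K_s·8F_mD/(πd³) = 1.0435 × 1398 = 1458.8 MPa
Goodman: 1/n_f = τ_a/S_se + τ_m/S_su = 826.24/474 + 1458.8/1170 = 1.74312 + 1.24685 = 2.99
n_f = 1/2.99 = 0.3345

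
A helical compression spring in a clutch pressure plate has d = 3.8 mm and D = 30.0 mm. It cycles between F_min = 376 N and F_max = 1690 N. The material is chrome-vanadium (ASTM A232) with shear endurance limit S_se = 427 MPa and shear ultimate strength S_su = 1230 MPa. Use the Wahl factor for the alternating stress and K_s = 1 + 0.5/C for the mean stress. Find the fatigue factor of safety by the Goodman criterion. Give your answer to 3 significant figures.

0.264

C = D/d = 30.0/3.8 = 7.8947; K_W = (4C−1)/(4C−4)+0.615/C = 1.1867; K_s = 1+0.5/C = 1.0633
F_a = (F_max−F_min)/2 = 657 N; F_m = (F_max+F_min)/2 = 1033 N
τ_a = K_W·8F_aD/(πd³) = 1.1867 × 914.69 = 1085.4 MPa
τ_m = K_s·8F_mD/(πd³) = 1.0633 × 1438.2 = 1529.3 MPa
Goodman: 1/n_f = τ_a/S_se + τ_m/S_su = 1085.4/427 + 1529.3/1230 = 2.54203 + 1.24330 = 3.7853
n_f = 1/3.7853 = 0.2642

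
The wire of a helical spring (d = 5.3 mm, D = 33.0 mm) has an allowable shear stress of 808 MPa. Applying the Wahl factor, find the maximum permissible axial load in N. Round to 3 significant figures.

1150 N

C = D/d = 33.0/5.3 = 6.2264
K_W = (4C−1)/(4C−4) + 0.615/C = 23.906/20.906 + 0.0988 = 1.2423
τ_max = K·8FD/(πd³) → F_max = τ_allow·πd³/(8DK)
F_max = 808·π·5.3³/(8·33.0·1.2423) = 3.7791e+05/327.96 = 1152.3 N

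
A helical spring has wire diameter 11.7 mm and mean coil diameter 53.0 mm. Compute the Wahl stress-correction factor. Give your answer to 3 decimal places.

C = D/d = 53.0/11.7 = 4.5299
K_W = (4C−1)/(4C−4) + 0.615/C = 17.120/14.120 + 0.1358 = 1.3482

1.348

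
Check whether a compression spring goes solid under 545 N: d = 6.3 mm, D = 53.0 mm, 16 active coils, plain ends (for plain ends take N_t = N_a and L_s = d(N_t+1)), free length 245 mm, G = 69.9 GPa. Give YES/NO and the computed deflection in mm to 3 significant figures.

NO, δ = 94.3 mm

k = Gd⁴/(8D³N_a) = (69.9×10³)(6.3⁴)/(8·53.0³·16) = 5.7783 N/mm
N_t = 16; L_s = 6.3·17 = 107.1 mm; δ_solid = L₀ − L_s = 245 − 107.1 = 137.9 mm
δ = F/k = 545/5.7783 = 94.318 mm
δ < δ_solid → spring does not go solid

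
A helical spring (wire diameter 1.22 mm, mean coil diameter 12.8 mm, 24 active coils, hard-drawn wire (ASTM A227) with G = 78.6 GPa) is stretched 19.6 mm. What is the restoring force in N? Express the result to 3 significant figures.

k = Gd⁴/(8D³N_a) = (78.6×10³)(1.22⁴)/(8·12.8³·24) = 0.43244 N/mm
F = k·δ = 0.43244 × 19.6 = 8.4759 N

8.48 N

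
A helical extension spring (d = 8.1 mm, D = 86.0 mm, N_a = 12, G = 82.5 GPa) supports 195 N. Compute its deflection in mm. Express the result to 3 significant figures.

k = Gd⁴/(8D³N_a) = (82.5×10³)(8.1⁴)/(8·86.0³·12) = 5.816 N/mm
δ = F/k = 195 / 5.816 = 33.528 mm

33.5 mm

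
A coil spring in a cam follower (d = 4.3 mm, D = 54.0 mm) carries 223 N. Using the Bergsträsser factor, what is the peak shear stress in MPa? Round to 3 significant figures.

Spring index C = D/d = 54.0/4.3 = 12.5581
K_B = (4C+2)/(4C−3) = 52.233/47.233 = 1.1059
τ₀ = 8FD/(πd³) = 8·223·54.0/(π·4.3³) = 96336/249.78 = 385.69 MPa
τ_max = K·τ₀ = 1.1059 × 385.69 = 426.51 MPa

427 MPa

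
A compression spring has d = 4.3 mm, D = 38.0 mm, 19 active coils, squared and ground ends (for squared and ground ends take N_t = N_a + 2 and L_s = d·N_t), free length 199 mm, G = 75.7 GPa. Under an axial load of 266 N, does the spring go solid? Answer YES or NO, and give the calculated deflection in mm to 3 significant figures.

k = Gd⁴/(8D³N_a) = (75.7×10³)(4.3⁴)/(8·38.0³·19) = 3.103 N/mm
N_t = 21; L_s = 4.3·21 = 90.3 mm; δ_solid = L₀ − L_s = 199 − 90.3 = 108.7 mm
δ = F/k = 266/3.103 = 85.725 mm
δ < δ_solid → spring does not go solid

NO, δ = 85.7 mm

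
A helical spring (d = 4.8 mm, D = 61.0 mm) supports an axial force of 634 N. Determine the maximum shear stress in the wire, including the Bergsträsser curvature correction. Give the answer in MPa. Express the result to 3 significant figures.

Spring index C = D/d = 61.0/4.8 = 12.7083
K_B = (4C+2)/(4C−3) = 52.833/47.833 = 1.1045
τ₀ = 8FD/(πd³) = 8·634·61.0/(π·4.8³) = 309392/347.44 = 890.5 MPa
τ_max = K·τ₀ = 1.1045 × 890.5 = 983.59 MPa

984 MPa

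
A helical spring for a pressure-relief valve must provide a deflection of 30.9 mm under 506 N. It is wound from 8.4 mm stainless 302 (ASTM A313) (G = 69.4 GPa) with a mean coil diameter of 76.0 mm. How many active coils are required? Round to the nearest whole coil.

6

Required rate k = F/δ = 506/30.9 = 16.375 N/mm
N_a = Gd⁴/(8D³k) = (69.4×10³ × 8.4⁴)/(8 × 76.0³ × 16.375)
    = 3.45523e+08 / 5.75073e+07 = 6.008 → 6 coils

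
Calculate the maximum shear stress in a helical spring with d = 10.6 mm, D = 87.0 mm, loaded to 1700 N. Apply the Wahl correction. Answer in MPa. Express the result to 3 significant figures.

373 MPa

Spring index C = D/d = 87.0/10.6 = 8.2075
K_W = (4C−1)/(4C−4) + 0.615/C = 31.830/28.830 + 0.0749 = 1.1790
τ₀ = 8FD/(πd³) = 8·1700·87.0/(π·10.6³) = 1.1832e+06/3741.7 = 316.22 MPa
τ_max = K·τ₀ = 1.1790 × 316.22 = 372.82 MPa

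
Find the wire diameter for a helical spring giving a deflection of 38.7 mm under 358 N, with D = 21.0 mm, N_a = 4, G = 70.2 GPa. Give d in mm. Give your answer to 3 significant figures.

Required rate k = F/δ = 358/38.7 = 9.2506 N/mm
d = (8D³N_a·k / G)^(1/4) = (8·21.0³·4·9.2506 / (70.2×10³))^0.25
  = (39.052)^0.25 = 2.4998 mm

2.50 mm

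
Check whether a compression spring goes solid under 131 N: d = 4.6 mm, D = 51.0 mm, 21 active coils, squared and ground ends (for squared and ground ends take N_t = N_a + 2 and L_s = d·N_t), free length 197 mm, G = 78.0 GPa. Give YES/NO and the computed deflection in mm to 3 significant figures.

NO, δ = 83.6 mm

k = Gd⁴/(8D³N_a) = (78.0×10³)(4.6⁴)/(8·51.0³·21) = 1.5671 N/mm
N_t = 23; L_s = 4.6·23 = 105.8 mm; δ_solid = L₀ − L_s = 197 − 105.8 = 91.2 mm
δ = F/k = 131/1.5671 = 83.592 mm
δ < δ_solid → spring does not go solid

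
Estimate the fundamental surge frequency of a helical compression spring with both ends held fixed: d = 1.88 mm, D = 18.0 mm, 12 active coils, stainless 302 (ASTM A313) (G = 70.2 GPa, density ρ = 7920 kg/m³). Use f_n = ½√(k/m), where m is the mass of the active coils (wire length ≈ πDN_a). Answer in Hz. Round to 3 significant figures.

k = Gd⁴/(8D³N_a) = (70.2×10³)(1.88⁴)/(8·18.0³·12) = 1.5663 N/mm = 1566.3 N/m
Wire length L = πDN_a = π·18.0·12 = 678.58 mm
m = ρ·(πd²/4)·L = 7920 × 2.7759×10⁻⁶ m² × 0.67858 m = 0.014919 kg
f_n = ½√(k/m) = 0.5·√(1566.3/0.014919) = 0.5·√(1.0499e+05) = 162.01 Hz

162 Hz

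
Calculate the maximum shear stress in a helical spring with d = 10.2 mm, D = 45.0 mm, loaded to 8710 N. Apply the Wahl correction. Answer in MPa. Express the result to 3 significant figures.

1280 MPa

Spring index C = D/d = 45.0/10.2 = 4.4118
K_W = (4C−1)/(4C−4) + 0.615/C = 16.647/13.647 + 0.1394 = 1.3592
τ₀ = 8FD/(πd³) = 8·8710·45.0/(π·10.2³) = 3.1356e+06/3333.9 = 940.52 MPa
τ_max = K·τ₀ = 1.3592 × 940.52 = 1278.4 MPa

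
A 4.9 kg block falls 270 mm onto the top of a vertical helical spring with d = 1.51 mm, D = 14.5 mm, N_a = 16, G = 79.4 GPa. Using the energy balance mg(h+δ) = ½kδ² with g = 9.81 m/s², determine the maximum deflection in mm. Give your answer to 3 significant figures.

k = Gd⁴/(8D³N_a) = (79.4×10³)(1.51⁴)/(8·14.5³·16) = 1.0578 N/mm
W = mg = 4.9 × 9.81 = 48.069 N
½kδ² − Wδ − Wh = 0 → δ = (W + √(W² + 2kWh))/k
δ = (48.069 + √(2310.6 + 27458.3))/1.0578 = (48.069 + 172.54)/1.0578 = 208.55 mm

209 mm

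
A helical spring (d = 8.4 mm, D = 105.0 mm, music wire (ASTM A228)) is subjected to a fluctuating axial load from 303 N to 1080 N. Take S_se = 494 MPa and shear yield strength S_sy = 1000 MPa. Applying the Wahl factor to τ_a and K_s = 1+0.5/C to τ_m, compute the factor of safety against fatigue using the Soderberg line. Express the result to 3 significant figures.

1.39

C = D/d = 105.0/8.4 = 12.5000; K_W = (4C−1)/(4C−4)+0.615/C = 1.1144; K_s = 1+0.5/C = 1.0400
F_a = (F_max−F_min)/2 = 388.5 N; F_m = (F_max+F_min)/2 = 691.5 N
τ_a = K_W·8F_aD/(πd³) = 1.1144 × 175.26 = 195.31 MPa
τ_m = K_s·8F_mD/(πd³) = 1.0400 × 311.95 = 324.43 MPa
Soderberg: 1/n_f = τ_a/S_se + τ_m/S_sy = 195.31/494 + 324.43/1000 = 0.39537 + 0.32443 = 0.7198
n_f = 1/0.7198 = 1.389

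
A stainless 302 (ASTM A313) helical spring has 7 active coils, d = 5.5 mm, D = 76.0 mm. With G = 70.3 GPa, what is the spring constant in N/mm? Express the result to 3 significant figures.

2.62 N/mm

k = Gd⁴/(8D³N_a) = (70.3×10³ × 5.5⁴) / (8 × 76.0³ × 7)
  = 6.43289e+07 / 2.45827e+07 = 2.6168 N/mm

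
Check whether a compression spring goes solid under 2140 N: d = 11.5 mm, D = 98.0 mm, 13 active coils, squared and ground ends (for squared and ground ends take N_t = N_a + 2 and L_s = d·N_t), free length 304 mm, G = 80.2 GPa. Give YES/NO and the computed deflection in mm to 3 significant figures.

k = Gd⁴/(8D³N_a) = (80.2×10³)(11.5⁴)/(8·98.0³·13) = 14.33 N/mm
N_t = 15; L_s = 11.5·15 = 172.5 mm; δ_solid = L₀ − L_s = 304 − 172.5 = 131.5 mm
δ = F/k = 2140/14.33 = 149.33 mm
δ ≥ δ_solid → spring goes solid

YES, δ = 149 mm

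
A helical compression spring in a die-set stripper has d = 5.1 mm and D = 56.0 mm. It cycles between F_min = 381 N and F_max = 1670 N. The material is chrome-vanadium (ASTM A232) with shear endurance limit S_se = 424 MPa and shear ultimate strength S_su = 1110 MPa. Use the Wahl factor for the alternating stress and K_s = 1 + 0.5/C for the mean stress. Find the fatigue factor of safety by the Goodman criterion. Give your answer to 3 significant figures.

C = D/d = 56.0/5.1 = 10.9804; K_W = (4C−1)/(4C−4)+0.615/C = 1.1312; K_s = 1+0.5/C = 1.0455
F_a = (F_max−F_min)/2 = 644.5 N; F_m = (F_max+F_min)/2 = 1025.5 N
τ_a = K_W·8F_aD/(πd³) = 1.1312 × 692.85 = 783.72 MPa
τ_m = K_s·8F_mD/(πd³) = 1.0455 × 1102.4 = 1152.6 MPa
Goodman: 1/n_f = τ_a/S_se + τ_m/S_su = 783.72/424 + 1152.6/1110 = 1.84841 + 1.03841 = 2.8868
n_f = 1/2.8868 = 0.3464

0.346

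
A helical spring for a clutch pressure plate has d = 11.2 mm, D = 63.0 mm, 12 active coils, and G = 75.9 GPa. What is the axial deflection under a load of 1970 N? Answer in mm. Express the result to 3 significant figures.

39.6 mm

k = Gd⁴/(8D³N_a) = (75.9×10³)(11.2⁴)/(8·63.0³·12) = 49.753 N/mm
δ = F/k = 1970 / 49.753 = 39.595 mm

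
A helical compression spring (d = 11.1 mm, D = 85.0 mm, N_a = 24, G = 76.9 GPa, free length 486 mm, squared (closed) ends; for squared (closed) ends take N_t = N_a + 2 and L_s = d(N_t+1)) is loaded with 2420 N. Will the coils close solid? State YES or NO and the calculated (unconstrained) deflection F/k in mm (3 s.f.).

YES, δ = 244 mm

k = Gd⁴/(8D³N_a) = (76.9×10³)(11.1⁴)/(8·85.0³·24) = 9.9006 N/mm
N_t = 26; L_s = 11.1·27 = 299.7 mm; δ_solid = L₀ − L_s = 486 − 299.7 = 186.3 mm
δ = F/k = 2420/9.9006 = 244.43 mm
δ ≥ δ_solid → spring goes solid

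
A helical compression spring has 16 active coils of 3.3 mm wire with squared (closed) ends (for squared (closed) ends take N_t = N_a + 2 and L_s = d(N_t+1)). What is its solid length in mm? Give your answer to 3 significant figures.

62.7 mm

squared (closed) ends: N_t = N_a + 2 = 16 + 2 = 18
L_s = d·(N_t+1) = 3.3 × 19 = 62.7 mm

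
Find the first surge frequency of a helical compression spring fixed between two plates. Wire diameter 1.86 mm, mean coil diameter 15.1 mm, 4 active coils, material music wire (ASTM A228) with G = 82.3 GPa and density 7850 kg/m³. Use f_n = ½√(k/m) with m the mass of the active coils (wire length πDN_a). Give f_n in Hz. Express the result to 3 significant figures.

743 Hz

k = Gd⁴/(8D³N_a) = (82.3×10³)(1.86⁴)/(8·15.1³·4) = 8.9407 N/mm = 8940.7 N/m
Wire length L = πDN_a = π·15.1·4 = 189.75 mm
m = ρ·(πd²/4)·L = 7850 × 2.7172×10⁻⁶ m² × 0.18975 m = 0.0040474 kg
f_n = ½√(k/m) = 0.5·√(8940.7/0.0040474) = 0.5·√(2.209e+06) = 743.14 Hz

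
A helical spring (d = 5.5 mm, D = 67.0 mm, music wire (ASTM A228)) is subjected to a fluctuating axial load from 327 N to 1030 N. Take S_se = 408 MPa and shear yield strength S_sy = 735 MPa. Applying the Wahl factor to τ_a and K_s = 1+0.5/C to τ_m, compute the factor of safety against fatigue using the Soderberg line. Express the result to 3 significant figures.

0.507

C = D/d = 67.0/5.5 = 12.1818; K_W = (4C−1)/(4C−4)+0.615/C = 1.1176; K_s = 1+0.5/C = 1.0410
F_a = (F_max−F_min)/2 = 351.5 N; F_m = (F_max+F_min)/2 = 678.5 N
τ_a = K_W·8F_aD/(πd³) = 1.1176 × 360.46 = 402.83 MPa
τ_m = K_s·8F_mD/(πd³) = 1.0410 × 695.79 = 724.35 MPa
Soderberg: 1/n_f = τ_a/S_se + τ_m/S_sy = 402.83/408 + 724.35/735 = 0.98733 + 0.98550 = 1.9728
n_f = 1/1.9728 = 0.5069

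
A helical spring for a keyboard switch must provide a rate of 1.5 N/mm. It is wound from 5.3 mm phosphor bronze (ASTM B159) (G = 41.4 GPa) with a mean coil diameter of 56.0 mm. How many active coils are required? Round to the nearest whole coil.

N_a = Gd⁴/(8D³k) = (41.4×10³ × 5.3⁴)/(8 × 56.0³ × 1.5)
    = 3.26666e+07 / 2.10739e+06 = 15.5 → 16 coils

16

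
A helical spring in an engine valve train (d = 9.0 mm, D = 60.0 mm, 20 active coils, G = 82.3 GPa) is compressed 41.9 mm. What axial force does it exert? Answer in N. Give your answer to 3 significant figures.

655 N

k = Gd⁴/(8D³N_a) = (82.3×10³)(9.0⁴)/(8·60.0³·20) = 15.624 N/mm
F = k·δ = 15.624 × 41.9 = 654.65 N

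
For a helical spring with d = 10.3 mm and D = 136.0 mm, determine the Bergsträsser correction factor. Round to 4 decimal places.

C = D/d = 136.0/10.3 = 13.2039
K_B = (4C+2)/(4C−3) = 54.816/49.816 = 1.1004

1.1004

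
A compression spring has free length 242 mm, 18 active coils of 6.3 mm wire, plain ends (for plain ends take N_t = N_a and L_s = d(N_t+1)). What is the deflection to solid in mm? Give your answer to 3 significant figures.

122 mm

N_t = 18; L_s = 6.3·19 = 119.7 mm
δ_solid = L₀ − L_s = 242 − 119.7 = 122.3 mm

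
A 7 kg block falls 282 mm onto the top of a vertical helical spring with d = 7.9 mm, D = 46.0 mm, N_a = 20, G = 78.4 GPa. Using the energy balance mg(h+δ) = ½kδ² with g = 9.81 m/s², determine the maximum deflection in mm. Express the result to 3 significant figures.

48.1 mm

k = Gd⁴/(8D³N_a) = (78.4×10³)(7.9⁴)/(8·46.0³·20) = 19.608 N/mm
W = mg = 7 × 9.81 = 68.67 N
½kδ² − Wδ − Wh = 0 → δ = (W + √(W² + 2kWh))/k
δ = (68.67 + √(4715.6 + 759411))/19.608 = (68.67 + 874.14)/19.608 = 48.083 mm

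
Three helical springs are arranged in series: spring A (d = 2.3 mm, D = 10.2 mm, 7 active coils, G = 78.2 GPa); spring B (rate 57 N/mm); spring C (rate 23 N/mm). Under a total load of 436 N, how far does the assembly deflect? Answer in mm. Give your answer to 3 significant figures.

k_A = Gd⁴/(8D³N_a) = (78.2×10³)(2.3⁴)/(8·10.2³·7) = 36.824 N/mm
Series: 1/k_eq = 1/36.824 + 1/57 + 1/23 = 0.088178; k_eq = 11.341 N/mm
δ = F/k_eq = 436/11.341 = 38.446 mm

38.4 mm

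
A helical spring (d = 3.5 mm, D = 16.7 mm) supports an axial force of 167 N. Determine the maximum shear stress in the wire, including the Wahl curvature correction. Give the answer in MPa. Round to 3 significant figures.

Spring index C = D/d = 16.7/3.5 = 4.7714
K_W = (4C−1)/(4C−4) + 0.615/C = 18.086/15.086 + 0.1289 = 1.3278
τ₀ = 8FD/(πd³) = 8·167·16.7/(π·3.5³) = 22311.2/134.7 = 165.64 MPa
τ_max = K·τ₀ = 1.3278 × 165.64 = 219.93 MPa

220 MPa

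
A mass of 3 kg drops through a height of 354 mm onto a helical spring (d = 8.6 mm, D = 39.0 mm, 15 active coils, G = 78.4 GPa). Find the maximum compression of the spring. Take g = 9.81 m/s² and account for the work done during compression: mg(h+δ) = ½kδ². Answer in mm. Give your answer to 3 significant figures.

k = Gd⁴/(8D³N_a) = (78.4×10³)(8.6⁴)/(8·39.0³·15) = 60.247 N/mm
W = mg = 3 × 9.81 = 29.43 N
½kδ² − Wδ − Wh = 0 → δ = (W + √(W² + 2kWh))/k
δ = (29.43 + √(866.12 + 1.25533e+06))/60.247 = (29.43 + 1120.8)/60.247 = 19.092 mm

19.1 mm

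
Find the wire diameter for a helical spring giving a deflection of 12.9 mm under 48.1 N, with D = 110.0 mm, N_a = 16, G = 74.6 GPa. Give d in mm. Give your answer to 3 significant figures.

9.61 mm

Required rate k = F/δ = 48.1/12.9 = 3.7287 N/mm
d = (8D³N_a·k / G)^(1/4) = (8·110.0³·16·3.7287 / (74.6×10³))^0.25
  = (8515.4)^0.25 = 9.6062 mm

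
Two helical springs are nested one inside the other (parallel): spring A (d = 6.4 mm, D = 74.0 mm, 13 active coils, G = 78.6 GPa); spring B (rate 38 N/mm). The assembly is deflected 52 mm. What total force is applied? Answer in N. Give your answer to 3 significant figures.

2140 N

k_A = Gd⁴/(8D³N_a) = (78.6×10³)(6.4⁴)/(8·74.0³·13) = 3.1291 N/mm
Parallel: k_eq = 3.1291 + 38 = 41.129 N/mm
F = k_eq·δ = 41.129·52 = 2138.7 N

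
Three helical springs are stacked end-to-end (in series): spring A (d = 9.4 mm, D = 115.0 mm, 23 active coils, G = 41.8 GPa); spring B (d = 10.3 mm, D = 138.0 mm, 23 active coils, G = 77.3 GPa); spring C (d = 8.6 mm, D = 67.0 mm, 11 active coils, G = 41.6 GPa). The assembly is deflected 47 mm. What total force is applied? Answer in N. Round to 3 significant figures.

30.7 N

k_A = Gd⁴/(8D³N_a) = (41.8×10³)(9.4⁴)/(8·115.0³·23) = 1.1662 N/mm
k_B = Gd⁴/(8D³N_a) = (77.3×10³)(10.3⁴)/(8·138.0³·23) = 1.7992 N/mm
k_C = Gd⁴/(8D³N_a) = (41.6×10³)(8.6⁴)/(8·67.0³·11) = 8.5977 N/mm
Series: 1/k_eq = 1/1.1662 + 1/1.7992 + 1/8.5977 = 1.5296; k_eq = 0.65377 N/mm
F = k_eq·δ = 0.65377·47 = 30.727 N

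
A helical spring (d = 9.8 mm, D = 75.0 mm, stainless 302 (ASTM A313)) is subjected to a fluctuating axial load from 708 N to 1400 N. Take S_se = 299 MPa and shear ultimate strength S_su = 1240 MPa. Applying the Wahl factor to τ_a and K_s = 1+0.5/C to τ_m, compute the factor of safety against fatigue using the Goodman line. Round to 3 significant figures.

2.16

C = D/d = 75.0/9.8 = 7.6531; K_W = (4C−1)/(4C−4)+0.615/C = 1.1931; K_s = 1+0.5/C = 1.0653
F_a = (F_max−F_min)/2 = 346 N; F_m = (F_max+F_min)/2 = 1054 N
τ_a = K_W·8F_aD/(πd³) = 1.1931 × 70.21 = 83.767 MPa
τ_m = K_s·8F_mD/(πd³) = 1.0653 × 213.88 = 227.85 MPa
Goodman: 1/n_f = τ_a/S_se + τ_m/S_su = 83.767/299 + 227.85/1240 = 0.28016 + 0.18375 = 0.46391
n_f = 1/0.46391 = 2.156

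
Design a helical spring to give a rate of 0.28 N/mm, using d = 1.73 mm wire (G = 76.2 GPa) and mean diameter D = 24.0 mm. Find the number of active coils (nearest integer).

22

N_a = Gd⁴/(8D³k) = (76.2×10³ × 1.73⁴)/(8 × 24.0³ × 0.28)
    = 682558 / 30965.8 = 22.04 → 22 coils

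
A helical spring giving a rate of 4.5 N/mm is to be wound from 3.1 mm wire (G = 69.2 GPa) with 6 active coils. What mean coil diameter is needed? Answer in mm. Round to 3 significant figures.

D = (Gd⁴/(8N_a·k))^(1/3) = (69.2×10³·3.1⁴/(8·6·4.5))^(1/3)
  = (29586.9)^(1/3) = 30.9290 mm

30.9 mm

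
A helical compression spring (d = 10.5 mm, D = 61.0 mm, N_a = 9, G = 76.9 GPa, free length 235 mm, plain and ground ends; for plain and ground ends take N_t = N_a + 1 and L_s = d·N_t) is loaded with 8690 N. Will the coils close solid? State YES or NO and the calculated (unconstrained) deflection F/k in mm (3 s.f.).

k = Gd⁴/(8D³N_a) = (76.9×10³)(10.5⁴)/(8·61.0³·9) = 57.195 N/mm
N_t = 10; L_s = 10.5·10 = 105 mm; δ_solid = L₀ − L_s = 235 − 105 = 130 mm
δ = F/k = 8690/57.195 = 151.94 mm
δ ≥ δ_solid → spring goes solid

YES, δ = 152 mm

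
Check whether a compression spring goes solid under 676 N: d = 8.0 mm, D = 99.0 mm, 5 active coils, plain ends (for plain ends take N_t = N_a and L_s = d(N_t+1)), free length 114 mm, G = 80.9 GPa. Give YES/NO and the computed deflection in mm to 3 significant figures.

YES, δ = 79.2 mm

k = Gd⁴/(8D³N_a) = (80.9×10³)(8.0⁴)/(8·99.0³·5) = 8.5377 N/mm
N_t = 5; L_s = 8.0·6 = 48 mm; δ_solid = L₀ − L_s = 114 − 48 = 66 mm
δ = F/k = 676/8.5377 = 79.178 mm
δ ≥ δ_solid → spring goes solid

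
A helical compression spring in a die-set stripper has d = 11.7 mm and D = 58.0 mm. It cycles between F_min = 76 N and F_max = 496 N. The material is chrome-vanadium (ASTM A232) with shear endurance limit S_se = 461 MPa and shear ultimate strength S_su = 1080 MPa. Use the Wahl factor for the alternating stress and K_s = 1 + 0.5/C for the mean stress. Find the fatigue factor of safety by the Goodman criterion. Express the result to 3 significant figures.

12.2

C = D/d = 58.0/11.7 = 4.9573; K_W = (4C−1)/(4C−4)+0.615/C = 1.3136; K_s = 1+0.5/C = 1.1009
F_a = (F_max−F_min)/2 = 210 N; F_m = (F_max+F_min)/2 = 286 N
τ_a = K_W·8F_aD/(πd³) = 1.3136 × 19.366 = 25.438 MPa
τ_m = K_s·8F_mD/(πd³) = 1.1009 × 26.374 = 29.034 MPa
Goodman: 1/n_f = τ_a/S_se + τ_m/S_su = 25.438/461 + 29.034/1080 = 0.05518 + 0.02688 = 0.082064
n_f = 1/0.082064 = 12.19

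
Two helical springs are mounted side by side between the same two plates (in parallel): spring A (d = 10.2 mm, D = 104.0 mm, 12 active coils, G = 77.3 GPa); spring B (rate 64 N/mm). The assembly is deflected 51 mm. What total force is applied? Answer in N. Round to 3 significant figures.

3660 N

k_A = Gd⁴/(8D³N_a) = (77.3×10³)(10.2⁴)/(8·104.0³·12) = 7.7483 N/mm
Parallel: k_eq = 7.7483 + 64 = 71.748 N/mm
F = k_eq·δ = 71.748·51 = 3659.2 N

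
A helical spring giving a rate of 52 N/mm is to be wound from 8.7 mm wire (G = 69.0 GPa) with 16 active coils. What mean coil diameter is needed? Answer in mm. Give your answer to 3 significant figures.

D = (Gd⁴/(8N_a·k))^(1/3) = (69.0×10³·8.7⁴/(8·16·52))^(1/3)
  = (59389.9)^(1/3) = 39.0155 mm

39.0 mm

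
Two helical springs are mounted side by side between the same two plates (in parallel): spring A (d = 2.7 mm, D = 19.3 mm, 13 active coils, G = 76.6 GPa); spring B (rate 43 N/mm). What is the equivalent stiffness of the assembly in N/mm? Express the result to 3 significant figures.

k_A = Gd⁴/(8D³N_a) = (76.6×10³)(2.7⁴)/(8·19.3³·13) = 5.4448 N/mm
Parallel: k_eq = 5.4448 + 43 = 48.445 N/mm

48.4 N/mm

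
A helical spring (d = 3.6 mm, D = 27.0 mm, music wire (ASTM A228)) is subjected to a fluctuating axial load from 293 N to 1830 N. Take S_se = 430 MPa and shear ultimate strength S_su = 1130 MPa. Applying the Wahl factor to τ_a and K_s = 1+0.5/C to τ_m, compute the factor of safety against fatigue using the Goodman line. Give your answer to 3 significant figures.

0.216

C = D/d = 27.0/3.6 = 7.5000; K_W = (4C−1)/(4C−4)+0.615/C = 1.1974; K_s = 1+0.5/C = 1.0667
F_a = (F_max−F_min)/2 = 768.5 N; F_m = (F_max+F_min)/2 = 1061.5 N
τ_a = K_W·8F_aD/(πd³) = 1.1974 × 1132.5 = 1356 MPa
τ_m = K_s·8F_mD/(πd³) = 1.0667 × 1564.3 = 1668.6 MPa
Goodman: 1/n_f = τ_a/S_se + τ_m/S_su = 1356/430 + 1668.6/1130 = 3.15359 + 1.47661 = 4.6302
n_f = 1/4.6302 = 0.216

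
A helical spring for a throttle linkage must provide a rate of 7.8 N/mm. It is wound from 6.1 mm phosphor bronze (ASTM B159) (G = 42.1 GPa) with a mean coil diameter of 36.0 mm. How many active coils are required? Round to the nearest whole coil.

N_a = Gd⁴/(8D³k) = (42.1×10³ × 6.1⁴)/(8 × 36.0³ × 7.8)
    = 5.8291e+07 / 2.91133e+06 = 20.02 → 20 coils

20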